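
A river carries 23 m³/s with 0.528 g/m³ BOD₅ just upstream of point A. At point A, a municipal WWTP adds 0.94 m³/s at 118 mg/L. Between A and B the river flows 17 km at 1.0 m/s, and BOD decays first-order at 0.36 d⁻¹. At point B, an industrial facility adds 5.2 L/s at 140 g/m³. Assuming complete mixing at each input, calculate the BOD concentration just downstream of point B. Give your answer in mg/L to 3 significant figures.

4.82 mg/L

After input A: C = (23·0.528 + 0.94·118) / 23.94 = 5.141 mg/L.
Over the 17 km reach to input B (t = 1.7e+04 s = 0.1968 d), decay gives C = 5.141·exp(−0.36·0.1968) = 4.789 mg/L.
5.2 L/s = 0.0052 m³/s.
After input B: C = (23.94·4.789 + 0.0052·140) / 23.95 = 4.818 mg/L.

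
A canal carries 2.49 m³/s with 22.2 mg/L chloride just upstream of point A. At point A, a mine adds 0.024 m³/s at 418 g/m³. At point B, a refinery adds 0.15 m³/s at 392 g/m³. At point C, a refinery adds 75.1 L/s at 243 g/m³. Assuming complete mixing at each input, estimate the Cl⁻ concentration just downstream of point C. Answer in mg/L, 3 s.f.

52.0 mg/L

After input A: C = (2.49·22.2 + 0.024·418) / 2.514 = 25.98 mg/L.
After input B: C = (2.514·25.98 + 0.15·392) / 2.664 = 46.59 mg/L.
75.1 L/s = 0.0751 m³/s.
After input C: C = (2.664·46.59 + 0.0751·243) / 2.739 = 51.97 mg/L.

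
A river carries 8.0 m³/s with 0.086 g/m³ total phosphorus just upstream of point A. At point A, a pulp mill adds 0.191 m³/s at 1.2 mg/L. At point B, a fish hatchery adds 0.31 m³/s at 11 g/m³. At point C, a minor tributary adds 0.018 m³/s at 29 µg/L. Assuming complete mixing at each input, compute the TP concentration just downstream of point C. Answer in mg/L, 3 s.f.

After input A: C = (8·0.086 + 0.191·1.2) / 8.191 = 0.112 mg/L.
After input B: C = (8.191·0.112 + 0.31·11) / 8.501 = 0.509 mg/L.
29 µg/L = 0.029 mg/L.
After input C: C = (8.501·0.509 + 0.018·0.029) / 8.519 = 0.508 mg/L.

0.508 mg/L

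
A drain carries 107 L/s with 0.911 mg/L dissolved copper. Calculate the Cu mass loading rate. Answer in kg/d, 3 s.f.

107 L/s = 0.107 m³/s.
Mass flux = Q·C = 0.107 m³/s × 0.911 g/m³ = 0.09748 g/s.
= 0.09748 g/s × 86.4 = 8.422 kg/d.

8.42 kg/d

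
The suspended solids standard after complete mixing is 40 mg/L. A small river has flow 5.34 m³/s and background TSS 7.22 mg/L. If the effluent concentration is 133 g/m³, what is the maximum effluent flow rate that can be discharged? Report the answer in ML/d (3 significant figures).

Mass balance at complete mixing: C_std·(Q_w + Q_r) = Q_w·C_e + Q_r·C_b.
Rearranging, Q_w = Q_r·(C_std − C_b)/(C_e − C_std) = 5.34·(40 − 7.22) / (133 − 40) = 1.882 m³/s.
= 162.6 ML/d.

163 ML/d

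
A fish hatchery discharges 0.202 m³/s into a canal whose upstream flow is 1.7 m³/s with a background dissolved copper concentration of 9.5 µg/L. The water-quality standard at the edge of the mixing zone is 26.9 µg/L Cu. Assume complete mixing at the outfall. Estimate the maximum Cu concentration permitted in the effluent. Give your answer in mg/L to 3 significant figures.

0.173 mg/L

9.5 µg/L = 0.0095 mg/L.
26.9 µg/L = 0.0269 mg/L.
Mass balance: 0.0269·1.902 = 0.202·Cₑ + 1.7·0.0095.
Cₑ = (0.05116 − 0.01615) / 0.202 = 0.1733 mg/L.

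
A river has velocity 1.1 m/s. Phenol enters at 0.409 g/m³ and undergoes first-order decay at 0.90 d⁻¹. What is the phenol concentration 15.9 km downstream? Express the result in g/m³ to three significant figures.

Travel time t = 15.9 km / 1.1 m/s = 1.59e+04/1.1 = 1.445e+04 s = 0.1673 d.
First-order decay: C = 0.409·exp(−0.90·0.1673) = 0.409·0.8602 = 0.3518 g/m³.

0.352 g/m³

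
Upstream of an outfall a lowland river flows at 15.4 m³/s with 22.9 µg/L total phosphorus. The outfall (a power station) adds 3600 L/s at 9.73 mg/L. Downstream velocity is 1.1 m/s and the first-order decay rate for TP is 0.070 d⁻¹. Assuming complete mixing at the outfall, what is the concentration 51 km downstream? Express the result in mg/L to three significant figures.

1.79 mg/L

3600 L/s = 3.6 m³/s.
22.9 µg/L = 0.0229 mg/L.
After complete mixing, C₀ = (3.6·9.73 + 15.4·0.0229) / 19 = 1.862 mg/L.
Travel time t = 5.1e+04 m / 1.1 m/s = 4.636e+04 s = 0.5366 d.
C = 1.862·exp(−0.070·0.5366) = 1.862·0.9631 = 1.793 mg/L.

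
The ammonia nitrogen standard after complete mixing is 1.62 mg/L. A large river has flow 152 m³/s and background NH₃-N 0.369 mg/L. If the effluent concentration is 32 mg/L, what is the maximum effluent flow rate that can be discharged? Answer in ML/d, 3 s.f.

541 ML/d

Mass balance at complete mixing: C_std·(Q_w + Q_r) = Q_w·C_e + Q_r·C_b.
Rearranging, Q_w = Q_r·(C_std − C_b)/(C_e − C_std) = 152·(1.62 − 0.369) / (32 − 1.62) = 6.259 m³/s.
= 540.8 ML/d.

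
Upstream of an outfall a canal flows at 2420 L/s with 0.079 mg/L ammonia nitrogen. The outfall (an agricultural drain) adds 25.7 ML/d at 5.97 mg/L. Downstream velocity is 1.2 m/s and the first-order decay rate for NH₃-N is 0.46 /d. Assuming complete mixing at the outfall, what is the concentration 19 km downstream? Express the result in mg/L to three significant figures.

0.665 mg/L

25.7 ML/d = 0.2975 m³/s.
2420 L/s = 2.42 m³/s.
After complete mixing, C₀ = (0.2975·5.97 + 2.42·0.079) / 2.717 = 0.7238 mg/L.
Travel time t = 1.9e+04 m / 1.2 m/s = 1.583e+04 s = 0.1833 d.
C = 0.7238·exp(−0.46·0.1833) = 0.7238·0.9192 = 0.6653 mg/L.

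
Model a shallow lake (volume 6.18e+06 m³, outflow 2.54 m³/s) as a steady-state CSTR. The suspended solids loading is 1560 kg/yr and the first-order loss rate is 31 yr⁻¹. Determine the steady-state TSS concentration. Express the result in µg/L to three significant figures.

Outflow Q = 2.54 m³/s × 3.156e+07 s/yr = 8.016e+07 m³/yr.
Steady-state CSTR mass balance: W = Q·C + k·V·C, so C = W/(Q + kV).
Q + kV = 8.016e+07 + 31·6.18e+06 = 2.717e+08 m³/yr.
C = 1560/2.717e+08 = 5.741e-06 kg/m³ = 0.005741 mg/L = 5.741 µg/L.

5.74 µg/L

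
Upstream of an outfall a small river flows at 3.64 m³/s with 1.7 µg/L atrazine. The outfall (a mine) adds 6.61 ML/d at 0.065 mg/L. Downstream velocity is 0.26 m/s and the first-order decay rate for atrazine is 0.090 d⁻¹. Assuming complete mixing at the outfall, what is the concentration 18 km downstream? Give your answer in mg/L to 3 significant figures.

6.61 ML/d = 0.0765 m³/s.
1.7 µg/L = 0.0017 mg/L.
After complete mixing, C₀ = (0.0765·0.065 + 3.64·0.0017) / 3.717 = 0.003003 mg/L.
Travel time t = 1.8e+04 m / 0.26 m/s = 6.923e+04 s = 0.8013 d.
C = 0.003003·exp(−0.090·0.8013) = 0.003003·0.9304 = 0.002794 mg/L.

0.00279 mg/L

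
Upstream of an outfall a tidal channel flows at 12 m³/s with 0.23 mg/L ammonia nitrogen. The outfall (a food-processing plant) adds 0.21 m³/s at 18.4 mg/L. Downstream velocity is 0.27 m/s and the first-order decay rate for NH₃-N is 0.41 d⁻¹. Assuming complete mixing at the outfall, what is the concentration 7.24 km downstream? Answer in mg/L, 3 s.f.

After complete mixing, C₀ = (0.21·18.4 + 12·0.23) / 12.21 = 0.5425 mg/L.
Travel time t = 7240 m / 0.27 m/s = 2.681e+04 s = 0.3104 d.
C = 0.5425·exp(−0.41·0.3104) = 0.5425·0.8805 = 0.4777 mg/L.

0.478 mg/L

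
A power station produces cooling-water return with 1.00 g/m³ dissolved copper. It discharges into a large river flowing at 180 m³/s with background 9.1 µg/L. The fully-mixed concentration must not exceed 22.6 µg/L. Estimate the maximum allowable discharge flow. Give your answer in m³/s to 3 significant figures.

9.1 µg/L = 0.0091 mg/L.
22.6 µg/L = 0.0226 mg/L.
Mass balance at complete mixing: C_std·(Q_w + Q_r) = Q_w·C_e + Q_r·C_b.
Rearranging, Q_w = Q_r·(C_std − C_b)/(C_e − C_std) = 180·(0.0226 − 0.0091) / (1 − 0.0226) = 2.486 m³/s.

2.49 m³/s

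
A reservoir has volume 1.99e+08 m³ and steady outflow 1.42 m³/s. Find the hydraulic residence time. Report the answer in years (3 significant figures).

Q = 1.42 m³/s × 3.156e+07 s/yr = 4.481e+07 m³/yr.
Hydraulic residence time τ = V/Q = 1.99e+08/4.481e+07 = 4.441 yr.

4.44 yr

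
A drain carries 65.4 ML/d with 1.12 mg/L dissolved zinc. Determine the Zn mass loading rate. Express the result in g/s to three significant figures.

65.4 ML/d = 0.7569 m³/s.
Mass flux = Q·C = 0.7569 m³/s × 1.12 g/m³ = 0.8478 g/s.

0.848 g/s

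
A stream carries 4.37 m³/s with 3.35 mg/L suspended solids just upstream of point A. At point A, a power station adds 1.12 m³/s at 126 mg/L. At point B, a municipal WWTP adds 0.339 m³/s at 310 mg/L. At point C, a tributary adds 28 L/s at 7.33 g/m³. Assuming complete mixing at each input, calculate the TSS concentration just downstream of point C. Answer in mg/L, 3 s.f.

After input A: C = (4.37·3.35 + 1.12·126) / 5.49 = 28.37 mg/L.
After input B: C = (5.49·28.37 + 0.339·310) / 5.829 = 44.75 mg/L.
28 L/s = 0.028 m³/s.
After input C: C = (5.829·44.75 + 0.028·7.33) / 5.857 = 44.57 mg/L.

44.6 mg/L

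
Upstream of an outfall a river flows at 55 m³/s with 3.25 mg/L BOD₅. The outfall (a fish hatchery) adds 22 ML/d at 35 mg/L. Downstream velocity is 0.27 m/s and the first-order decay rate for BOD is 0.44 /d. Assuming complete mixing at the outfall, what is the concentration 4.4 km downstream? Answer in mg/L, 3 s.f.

3.13 mg/L

22 ML/d = 0.2546 m³/s.
After complete mixing, C₀ = (0.2546·35 + 55·3.25) / 55.25 = 3.396 mg/L.
Travel time t = 4400 m / 0.27 m/s = 1.63e+04 s = 0.1886 d.
C = 3.396·exp(−0.44·0.1886) = 3.396·0.9204 = 3.126 mg/L.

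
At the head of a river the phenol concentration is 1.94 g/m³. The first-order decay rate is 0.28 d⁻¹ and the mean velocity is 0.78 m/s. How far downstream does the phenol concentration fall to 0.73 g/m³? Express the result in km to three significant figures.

235 km

From C = C₀·e^(−kt), t = ln(C₀/C)/k = ln(1.94/0.73)/0.28 = 0.9774/0.28 = 3.491 d.
Distance = v·t = 0.78 m/s × 3.016e+05 s = 2.352e+05 m = 235.2 km.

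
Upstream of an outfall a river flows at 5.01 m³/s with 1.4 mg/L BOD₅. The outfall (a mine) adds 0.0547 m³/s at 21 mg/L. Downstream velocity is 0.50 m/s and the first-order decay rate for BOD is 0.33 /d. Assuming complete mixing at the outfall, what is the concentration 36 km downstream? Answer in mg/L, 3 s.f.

After complete mixing, C₀ = (0.0547·21 + 5.01·1.4) / 5.065 = 1.612 mg/L.
Travel time t = 3.6e+04 m / 0.50 m/s = 7.2e+04 s = 0.8333 d.
C = 1.612·exp(−0.33·0.8333) = 1.612·0.7596 = 1.224 mg/L.

1.22 mg/L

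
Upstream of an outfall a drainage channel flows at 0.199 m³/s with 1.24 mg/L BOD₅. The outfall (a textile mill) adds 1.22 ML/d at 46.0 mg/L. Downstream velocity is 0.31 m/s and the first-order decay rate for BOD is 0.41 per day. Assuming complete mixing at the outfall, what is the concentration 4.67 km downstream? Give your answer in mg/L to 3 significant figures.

1.22 ML/d = 0.01412 m³/s.
After complete mixing, C₀ = (0.01412·46 + 0.199·1.24) / 0.2131 = 4.206 mg/L.
Travel time t = 4670 m / 0.31 m/s = 1.506e+04 s = 0.1744 d.
C = 4.206·exp(−0.41·0.1744) = 4.206·0.931 = 3.915 mg/L.

3.92 mg/L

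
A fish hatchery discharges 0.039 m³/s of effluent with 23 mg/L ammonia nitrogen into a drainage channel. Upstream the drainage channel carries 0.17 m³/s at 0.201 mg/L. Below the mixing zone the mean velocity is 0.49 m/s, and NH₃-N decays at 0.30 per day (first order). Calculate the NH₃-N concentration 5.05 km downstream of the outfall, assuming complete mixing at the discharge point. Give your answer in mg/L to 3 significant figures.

After complete mixing, C₀ = (0.039·23 + 0.17·0.201) / 0.209 = 4.455 mg/L.
Travel time t = 5050 m / 0.49 m/s = 1.031e+04 s = 0.1193 d.
C = 4.455·exp(−0.30·0.1193) = 4.455·0.9648 = 4.299 mg/L.

4.30 mg/L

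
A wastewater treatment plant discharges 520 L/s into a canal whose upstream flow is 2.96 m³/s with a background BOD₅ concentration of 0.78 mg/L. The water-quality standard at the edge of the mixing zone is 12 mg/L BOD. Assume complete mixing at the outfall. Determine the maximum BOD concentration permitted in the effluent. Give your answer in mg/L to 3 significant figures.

520 L/s = 0.52 m³/s.
Mass balance: 12·3.48 = 0.52·Cₑ + 2.96·0.78.
Cₑ = (41.76 − 2.309) / 0.52 = 75.87 mg/L.

75.9 mg/L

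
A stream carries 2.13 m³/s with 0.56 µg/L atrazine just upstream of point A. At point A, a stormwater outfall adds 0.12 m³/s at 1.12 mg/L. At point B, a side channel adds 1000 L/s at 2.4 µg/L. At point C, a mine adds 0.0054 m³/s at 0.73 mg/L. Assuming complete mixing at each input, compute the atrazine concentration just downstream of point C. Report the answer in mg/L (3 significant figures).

0.56 µg/L = 0.00056 mg/L.
After input A: C = (2.13·0.00056 + 0.12·1.12) / 2.25 = 0.06026 mg/L.
1000 L/s = 1 m³/s.
2.4 µg/L = 0.0024 mg/L.
After input B: C = (2.25·0.06026 + 1·0.0024) / 3.25 = 0.04246 mg/L.
After input C: C = (3.25·0.04246 + 0.0054·0.73) / 3.255 = 0.0436 mg/L.

0.0436 mg/L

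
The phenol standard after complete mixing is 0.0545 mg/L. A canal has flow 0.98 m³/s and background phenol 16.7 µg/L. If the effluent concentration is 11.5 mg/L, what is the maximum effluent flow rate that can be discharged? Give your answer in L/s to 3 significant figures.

3.24 L/s

16.7 µg/L = 0.0167 mg/L.
Mass balance at complete mixing: C_std·(Q_w + Q_r) = Q_w·C_e + Q_r·C_b.
Rearranging, Q_w = Q_r·(C_std − C_b)/(C_e − C_std) = 0.98·(0.0545 − 0.0167) / (11.5 − 0.0545) = 0.003237 m³/s.
= 3.237 L/s.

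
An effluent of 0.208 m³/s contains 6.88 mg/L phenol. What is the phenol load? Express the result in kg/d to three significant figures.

Mass flux = Q·C = 0.208 m³/s × 6.88 g/m³ = 1.431 g/s.
= 1.431 g/s × 86.4 = 123.6 kg/d.

124 kg/d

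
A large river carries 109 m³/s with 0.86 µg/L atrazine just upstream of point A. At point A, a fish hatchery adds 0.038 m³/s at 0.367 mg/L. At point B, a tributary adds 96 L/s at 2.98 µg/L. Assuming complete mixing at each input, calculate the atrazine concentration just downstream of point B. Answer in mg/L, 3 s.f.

0.86 µg/L = 0.00086 mg/L.
After input A: C = (109·0.00086 + 0.038·0.367) / 109 = 0.0009876 mg/L.
96 L/s = 0.096 m³/s.
2.98 µg/L = 0.00298 mg/L.
After input B: C = (109·0.0009876 + 0.096·0.00298) / 109.1 = 0.0009894 mg/L.

0.000989 mg/L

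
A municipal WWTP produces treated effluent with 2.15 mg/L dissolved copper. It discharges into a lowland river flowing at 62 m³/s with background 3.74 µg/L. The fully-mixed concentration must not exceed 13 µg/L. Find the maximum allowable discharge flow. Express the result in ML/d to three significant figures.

23.2 ML/d

3.74 µg/L = 0.00374 mg/L.
13 µg/L = 0.013 mg/L.
Mass balance at complete mixing: C_std·(Q_w + Q_r) = Q_w·C_e + Q_r·C_b.
Rearranging, Q_w = Q_r·(C_std − C_b)/(C_e − C_std) = 62·(0.013 − 0.00374) / (2.15 − 0.013) = 0.2687 m³/s.
= 23.21 ML/d.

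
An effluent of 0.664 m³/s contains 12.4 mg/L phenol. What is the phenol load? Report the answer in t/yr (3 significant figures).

260 t/yr

Mass flux = Q·C = 0.664 m³/s × 12.4 g/m³ = 8.234 g/s.
= 8.234 g/s × 31.56 = 259.8 t/yr.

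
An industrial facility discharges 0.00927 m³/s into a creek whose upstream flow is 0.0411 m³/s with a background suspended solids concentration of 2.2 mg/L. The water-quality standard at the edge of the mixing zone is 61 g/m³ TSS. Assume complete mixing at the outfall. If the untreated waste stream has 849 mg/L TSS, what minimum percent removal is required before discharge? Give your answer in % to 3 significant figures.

62.1 %

Mass balance: 61·0.05037 = 0.00927·Cₑ + 0.0411·2.2.
Cₑ = (3.073 − 0.09042) / 0.00927 = 321.7 mg/L.
Required removal = 1 − 321.7/849 = 62.11 %.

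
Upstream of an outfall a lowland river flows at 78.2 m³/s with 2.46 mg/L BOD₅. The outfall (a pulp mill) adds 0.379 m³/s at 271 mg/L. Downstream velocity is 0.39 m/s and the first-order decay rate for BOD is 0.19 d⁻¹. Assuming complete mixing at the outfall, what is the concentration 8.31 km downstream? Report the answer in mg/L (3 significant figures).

After complete mixing, C₀ = (0.379·271 + 78.2·2.46) / 78.58 = 3.755 mg/L.
Travel time t = 8310 m / 0.39 m/s = 2.131e+04 s = 0.2466 d.
C = 3.755·exp(−0.19·0.2466) = 3.755·0.9542 = 3.583 mg/L.

3.58 mg/L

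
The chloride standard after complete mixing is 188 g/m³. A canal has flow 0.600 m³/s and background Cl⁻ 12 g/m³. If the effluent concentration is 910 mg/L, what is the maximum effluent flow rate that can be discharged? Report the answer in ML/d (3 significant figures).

Mass balance at complete mixing: C_std·(Q_w + Q_r) = Q_w·C_e + Q_r·C_b.
Rearranging, Q_w = Q_r·(C_std − C_b)/(C_e − C_std) = 0.600·(188 − 12) / (910 − 188) = 0.1463 m³/s.
= 12.64 ML/d.

12.6 ML/d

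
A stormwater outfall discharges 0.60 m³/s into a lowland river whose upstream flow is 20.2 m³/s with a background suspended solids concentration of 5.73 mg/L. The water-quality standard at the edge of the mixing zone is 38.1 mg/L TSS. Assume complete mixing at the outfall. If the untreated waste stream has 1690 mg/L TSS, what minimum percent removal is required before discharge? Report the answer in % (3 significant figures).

Mass balance: 38.1·20.8 = 0.6·Cₑ + 20.2·5.73.
Cₑ = (792.5 − 115.7) / 0.6 = 1128 mg/L.
Required removal = 1 − 1128/1690 = 33.26 %.

33.3 %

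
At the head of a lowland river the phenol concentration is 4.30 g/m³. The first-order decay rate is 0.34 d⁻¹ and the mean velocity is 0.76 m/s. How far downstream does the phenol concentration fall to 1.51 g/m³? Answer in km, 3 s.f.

202 km

From C = C₀·e^(−kt), t = ln(C₀/C)/k = ln(4.30/1.51)/0.34 = 1.047/0.34 = 3.078 d.
Distance = v·t = 0.76 m/s × 2.659e+05 s = 2.021e+05 m = 202.1 km.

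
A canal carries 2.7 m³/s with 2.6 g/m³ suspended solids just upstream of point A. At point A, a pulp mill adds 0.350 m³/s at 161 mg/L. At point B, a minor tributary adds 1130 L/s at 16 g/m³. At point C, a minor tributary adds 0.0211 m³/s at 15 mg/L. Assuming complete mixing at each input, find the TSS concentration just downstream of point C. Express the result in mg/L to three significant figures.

After input A: C = (2.7·2.6 + 0.35·161) / 3.05 = 20.78 mg/L.
1130 L/s = 1.13 m³/s.
After input B: C = (3.05·20.78 + 1.13·16) / 4.18 = 19.49 mg/L.
After input C: C = (4.18·19.49 + 0.0211·15) / 4.201 = 19.46 mg/L.

19.5 mg/L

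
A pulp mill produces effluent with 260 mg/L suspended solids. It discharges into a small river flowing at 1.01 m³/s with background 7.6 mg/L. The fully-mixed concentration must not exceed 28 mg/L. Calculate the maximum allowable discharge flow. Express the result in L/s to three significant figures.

88.8 L/s

Mass balance at complete mixing: C_std·(Q_w + Q_r) = Q_w·C_e + Q_r·C_b.
Rearranging, Q_w = Q_r·(C_std − C_b)/(C_e − C_std) = 1.01·(28 − 7.6) / (260 − 28) = 0.08881 m³/s.
= 88.81 L/s.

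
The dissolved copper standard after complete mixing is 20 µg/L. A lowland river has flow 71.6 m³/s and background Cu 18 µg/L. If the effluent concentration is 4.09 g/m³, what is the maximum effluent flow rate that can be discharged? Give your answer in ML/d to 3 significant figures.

3.04 ML/d

18 µg/L = 0.018 mg/L.
20 µg/L = 0.02 mg/L.
Mass balance at complete mixing: C_std·(Q_w + Q_r) = Q_w·C_e + Q_r·C_b.
Rearranging, Q_w = Q_r·(C_std − C_b)/(C_e − C_std) = 71.6·(0.02 − 0.018) / (4.09 − 0.02) = 0.03518 m³/s.
= 3.04 ML/d.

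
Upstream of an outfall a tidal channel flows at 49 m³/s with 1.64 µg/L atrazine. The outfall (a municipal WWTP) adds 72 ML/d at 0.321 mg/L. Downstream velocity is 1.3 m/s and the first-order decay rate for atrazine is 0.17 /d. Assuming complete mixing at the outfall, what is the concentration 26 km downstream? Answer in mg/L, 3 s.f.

72 ML/d = 0.8333 m³/s.
1.64 µg/L = 0.00164 mg/L.
After complete mixing, C₀ = (0.8333·0.321 + 49·0.00164) / 49.83 = 0.00698 mg/L.
Travel time t = 2.6e+04 m / 1.3 m/s = 2e+04 s = 0.2315 d.
C = 0.00698·exp(−0.17·0.2315) = 0.00698·0.9614 = 0.006711 mg/L.

0.00671 mg/L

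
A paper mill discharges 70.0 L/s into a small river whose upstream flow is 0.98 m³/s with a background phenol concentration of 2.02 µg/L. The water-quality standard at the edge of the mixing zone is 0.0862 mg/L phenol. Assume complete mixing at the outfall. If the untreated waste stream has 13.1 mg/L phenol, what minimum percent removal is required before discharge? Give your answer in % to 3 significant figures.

70.0 L/s = 0.07 m³/s.
2.02 µg/L = 0.00202 mg/L.
Mass balance: 0.0862·1.05 = 0.07·Cₑ + 0.98·0.00202.
Cₑ = (0.09051 − 0.00198) / 0.07 = 1.265 mg/L.
Required removal = 1 − 1.265/13.1 = 90.35 %.

90.3 %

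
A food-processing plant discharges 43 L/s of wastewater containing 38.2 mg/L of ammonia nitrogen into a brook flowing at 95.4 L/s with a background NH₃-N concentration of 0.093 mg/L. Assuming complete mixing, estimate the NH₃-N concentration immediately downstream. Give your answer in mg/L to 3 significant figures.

11.9 mg/L

43 L/s = 0.043 m³/s.
95.4 L/s = 0.0954 m³/s.
By mass balance at complete mixing, C = (0.043·38.2 + 0.0954·0.093) / (0.043 + 0.0954) = 1.651/0.1384 = 11.93 mg/L.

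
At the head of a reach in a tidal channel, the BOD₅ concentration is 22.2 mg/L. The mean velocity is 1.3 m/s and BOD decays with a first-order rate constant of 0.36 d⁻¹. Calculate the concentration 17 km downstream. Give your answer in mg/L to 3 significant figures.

Travel time t = 17 km / 1.3 m/s = 1.7e+04/1.3 = 1.308e+04 s = 0.1514 d.
First-order decay: C = 22.2·exp(−0.36·0.1514) = 22.2·0.947 = 21.02 mg/L.

21.0 mg/L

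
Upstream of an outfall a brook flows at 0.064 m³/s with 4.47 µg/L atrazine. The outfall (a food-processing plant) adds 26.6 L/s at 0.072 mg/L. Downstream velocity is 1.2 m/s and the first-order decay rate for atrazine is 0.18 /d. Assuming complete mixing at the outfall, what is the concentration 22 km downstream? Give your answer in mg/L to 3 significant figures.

26.6 L/s = 0.0266 m³/s.
4.47 µg/L = 0.00447 mg/L.
After complete mixing, C₀ = (0.0266·0.072 + 0.064·0.00447) / 0.0906 = 0.0243 mg/L.
Travel time t = 2.2e+04 m / 1.2 m/s = 1.833e+04 s = 0.2122 d.
C = 0.0243·exp(−0.18·0.2122) = 0.0243·0.9625 = 0.02339 mg/L.

0.0234 mg/L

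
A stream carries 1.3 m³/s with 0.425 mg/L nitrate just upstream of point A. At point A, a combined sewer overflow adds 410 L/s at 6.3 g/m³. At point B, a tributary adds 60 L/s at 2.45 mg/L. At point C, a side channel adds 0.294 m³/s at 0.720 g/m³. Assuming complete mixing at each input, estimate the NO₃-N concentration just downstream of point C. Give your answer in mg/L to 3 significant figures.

410 L/s = 0.41 m³/s.
After input A: C = (1.3·0.425 + 0.41·6.3) / 1.71 = 1.834 mg/L.
60 L/s = 0.06 m³/s.
After input B: C = (1.71·1.834 + 0.06·2.45) / 1.77 = 1.855 mg/L.
After input C: C = (1.77·1.855 + 0.294·0.72) / 2.064 = 1.693 mg/L.

1.69 mg/L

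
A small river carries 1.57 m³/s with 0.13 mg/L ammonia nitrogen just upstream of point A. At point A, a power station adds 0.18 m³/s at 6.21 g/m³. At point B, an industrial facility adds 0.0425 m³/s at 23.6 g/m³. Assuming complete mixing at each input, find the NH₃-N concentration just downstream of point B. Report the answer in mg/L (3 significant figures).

1.30 mg/L

After input A: C = (1.57·0.13 + 0.18·6.21) / 1.75 = 0.7554 mg/L.
After input B: C = (1.75·0.7554 + 0.0425·23.6) / 1.792 = 1.297 mg/L.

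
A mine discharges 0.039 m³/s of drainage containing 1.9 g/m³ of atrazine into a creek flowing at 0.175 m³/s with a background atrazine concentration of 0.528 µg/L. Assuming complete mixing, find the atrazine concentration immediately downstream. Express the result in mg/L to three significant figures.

0.528 µg/L = 0.000528 mg/L.
By mass balance at complete mixing, C = (0.039·1.9 + 0.175·0.000528) / (0.039 + 0.175) = 0.07419/0.214 = 0.3467 mg/L.

0.347 mg/L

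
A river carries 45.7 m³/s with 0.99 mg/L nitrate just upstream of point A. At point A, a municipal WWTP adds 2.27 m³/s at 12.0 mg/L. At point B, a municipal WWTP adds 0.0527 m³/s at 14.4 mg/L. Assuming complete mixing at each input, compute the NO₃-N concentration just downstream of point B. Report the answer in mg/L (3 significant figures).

1.53 mg/L

After input A: C = (45.7·0.99 + 2.27·12) / 47.97 = 1.511 mg/L.
After input B: C = (47.97·1.511 + 0.0527·14.4) / 48.02 = 1.525 mg/L.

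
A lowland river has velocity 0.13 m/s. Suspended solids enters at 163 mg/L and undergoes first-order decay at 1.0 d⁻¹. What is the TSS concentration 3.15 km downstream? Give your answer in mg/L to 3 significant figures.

123 mg/L

Travel time t = 3.15 km / 0.13 m/s = 3150/0.13 = 2.423e+04 s = 0.2804 d.
First-order decay: C = 163·exp(−1.0·0.2804) = 163·0.7554 = 123.1 mg/L.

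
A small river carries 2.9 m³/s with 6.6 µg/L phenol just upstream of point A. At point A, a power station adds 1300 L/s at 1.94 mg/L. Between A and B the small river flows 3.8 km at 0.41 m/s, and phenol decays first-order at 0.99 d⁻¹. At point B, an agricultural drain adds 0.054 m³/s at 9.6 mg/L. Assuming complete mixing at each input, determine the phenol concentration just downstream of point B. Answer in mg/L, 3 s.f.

6.6 µg/L = 0.0066 mg/L.
1300 L/s = 1.3 m³/s.
After input A: C = (2.9·0.0066 + 1.3·1.94) / 4.2 = 0.605 mg/L.
Over the 3.8 km reach to input B (t = 9268 s = 0.1073 d), decay gives C = 0.605·exp(−0.99·0.1073) = 0.5441 mg/L.
After input B: C = (4.2·0.5441 + 0.054·9.6) / 4.254 = 0.659 mg/L.

0.659 mg/L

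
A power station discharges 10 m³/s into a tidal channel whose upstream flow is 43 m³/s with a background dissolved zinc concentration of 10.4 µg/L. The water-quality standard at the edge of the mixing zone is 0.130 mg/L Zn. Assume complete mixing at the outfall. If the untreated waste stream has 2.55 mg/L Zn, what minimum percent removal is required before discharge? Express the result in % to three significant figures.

74.7 %

10.4 µg/L = 0.0104 mg/L.
Mass balance: 0.13·53 = 10·Cₑ + 43·0.0104.
Cₑ = (6.89 − 0.4472) / 10 = 0.6443 mg/L.
Required removal = 1 − 0.6443/2.55 = 74.73 %.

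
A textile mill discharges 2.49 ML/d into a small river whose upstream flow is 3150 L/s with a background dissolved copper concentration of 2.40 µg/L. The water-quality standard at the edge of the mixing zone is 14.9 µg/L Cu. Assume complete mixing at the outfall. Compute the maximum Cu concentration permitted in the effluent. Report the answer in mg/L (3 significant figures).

1.38 mg/L

2.49 ML/d = 0.02882 m³/s.
3150 L/s = 3.15 m³/s.
2.40 µg/L = 0.0024 mg/L.
14.9 µg/L = 0.0149 mg/L.
Mass balance: 0.0149·3.179 = 0.02882·Cₑ + 3.15·0.0024.
Cₑ = (0.04736 − 0.00756) / 0.02882 = 1.381 mg/L.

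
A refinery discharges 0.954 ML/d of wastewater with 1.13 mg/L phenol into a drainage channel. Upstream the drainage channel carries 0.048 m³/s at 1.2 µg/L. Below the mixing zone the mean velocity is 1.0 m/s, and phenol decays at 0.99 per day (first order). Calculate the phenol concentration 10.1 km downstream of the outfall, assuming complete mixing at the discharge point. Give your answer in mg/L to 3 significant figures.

0.954 ML/d = 0.01104 m³/s.
1.2 µg/L = 0.0012 mg/L.
After complete mixing, C₀ = (0.01104·1.13 + 0.048·0.0012) / 0.05904 = 0.2123 mg/L.
Travel time t = 1.01e+04 m / 1.0 m/s = 1.01e+04 s = 0.1169 d.
C = 0.2123·exp(−0.99·0.1169) = 0.2123·0.8907 = 0.1891 mg/L.

0.189 mg/L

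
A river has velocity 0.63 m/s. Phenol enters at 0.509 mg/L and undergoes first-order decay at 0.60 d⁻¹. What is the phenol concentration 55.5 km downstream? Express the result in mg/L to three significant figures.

0.276 mg/L

Travel time t = 55.5 km / 0.63 m/s = 5.55e+04/0.63 = 8.81e+04 s = 1.02 d.
First-order decay: C = 0.509·exp(−0.60·1.02) = 0.509·0.5424 = 0.2761 mg/L.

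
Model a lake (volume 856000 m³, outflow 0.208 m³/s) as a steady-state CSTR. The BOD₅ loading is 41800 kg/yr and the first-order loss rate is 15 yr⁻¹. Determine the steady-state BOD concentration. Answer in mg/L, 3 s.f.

2.15 mg/L

Outflow Q = 0.208 m³/s × 3.156e+07 s/yr = 6.564e+06 m³/yr.
Steady-state CSTR mass balance: W = Q·C + k·V·C, so C = W/(Q + kV).
Q + kV = 6.564e+06 + 15·856000 = 1.94e+07 m³/yr.
C = 41800/1.94e+07 = 0.002154 kg/m³ = 2.154 mg/L.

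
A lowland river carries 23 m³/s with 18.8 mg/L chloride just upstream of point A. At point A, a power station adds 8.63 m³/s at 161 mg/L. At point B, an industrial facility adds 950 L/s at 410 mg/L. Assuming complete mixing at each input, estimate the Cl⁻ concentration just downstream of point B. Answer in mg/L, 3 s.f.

After input A: C = (23·18.8 + 8.63·161) / 31.63 = 57.6 mg/L.
950 L/s = 0.95 m³/s.
After input B: C = (31.63·57.6 + 0.95·410) / 32.58 = 67.87 mg/L.

67.9 mg/L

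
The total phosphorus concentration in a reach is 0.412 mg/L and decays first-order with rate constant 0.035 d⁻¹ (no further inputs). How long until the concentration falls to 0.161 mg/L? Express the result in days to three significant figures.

t = ln(C₀/C)/k = ln(0.412/0.161)/0.035 = 0.9396/0.035 = 26.85 d.

26.8 d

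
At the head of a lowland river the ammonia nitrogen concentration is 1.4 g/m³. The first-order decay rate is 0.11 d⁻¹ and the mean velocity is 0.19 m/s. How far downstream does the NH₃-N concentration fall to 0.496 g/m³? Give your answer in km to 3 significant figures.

155 km

From C = C₀·e^(−kt), t = ln(C₀/C)/k = ln(1.4/0.496)/0.11 = 1.038/0.11 = 9.433 d.
Distance = v·t = 0.19 m/s × 8.15e+05 s = 1.549e+05 m = 154.9 km.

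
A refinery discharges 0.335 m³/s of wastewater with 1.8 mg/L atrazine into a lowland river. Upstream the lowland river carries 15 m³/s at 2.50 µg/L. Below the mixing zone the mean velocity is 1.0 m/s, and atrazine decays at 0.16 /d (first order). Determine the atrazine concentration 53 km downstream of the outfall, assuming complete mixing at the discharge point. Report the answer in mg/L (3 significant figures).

2.50 µg/L = 0.0025 mg/L.
After complete mixing, C₀ = (0.335·1.8 + 15·0.0025) / 15.34 = 0.04177 mg/L.
Travel time t = 5.3e+04 m / 1.0 m/s = 5.3e+04 s = 0.6134 d.
C = 0.04177·exp(−0.16·0.6134) = 0.04177·0.9065 = 0.03786 mg/L.

0.0379 mg/L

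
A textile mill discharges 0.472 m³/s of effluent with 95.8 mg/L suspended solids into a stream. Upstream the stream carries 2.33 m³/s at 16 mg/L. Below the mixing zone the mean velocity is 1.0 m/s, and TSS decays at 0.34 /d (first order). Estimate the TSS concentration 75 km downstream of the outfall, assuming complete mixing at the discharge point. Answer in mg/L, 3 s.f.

After complete mixing, C₀ = (0.472·95.8 + 2.33·16) / 2.802 = 29.44 mg/L.
Travel time t = 7.5e+04 m / 1.0 m/s = 7.5e+04 s = 0.8681 d.
C = 29.44·exp(−0.34·0.8681) = 29.44·0.7444 = 21.92 mg/L.

21.9 mg/L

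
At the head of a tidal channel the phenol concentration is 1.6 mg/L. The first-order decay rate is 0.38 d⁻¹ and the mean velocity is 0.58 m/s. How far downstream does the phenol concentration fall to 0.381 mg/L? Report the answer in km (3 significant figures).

189 km

From C = C₀·e^(−kt), t = ln(C₀/C)/k = ln(1.6/0.381)/0.38 = 1.435/0.38 = 3.776 d.
Distance = v·t = 0.58 m/s × 3.263e+05 s = 1.892e+05 m = 189.2 km.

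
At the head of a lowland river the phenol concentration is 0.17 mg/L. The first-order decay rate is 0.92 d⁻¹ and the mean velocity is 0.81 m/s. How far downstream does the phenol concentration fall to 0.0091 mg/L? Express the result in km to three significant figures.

223 km

From C = C₀·e^(−kt), t = ln(C₀/C)/k = ln(0.17/0.0091)/0.92 = 2.928/0.92 = 3.182 d.
Distance = v·t = 0.81 m/s × 2.749e+05 s = 2.227e+05 m = 222.7 km.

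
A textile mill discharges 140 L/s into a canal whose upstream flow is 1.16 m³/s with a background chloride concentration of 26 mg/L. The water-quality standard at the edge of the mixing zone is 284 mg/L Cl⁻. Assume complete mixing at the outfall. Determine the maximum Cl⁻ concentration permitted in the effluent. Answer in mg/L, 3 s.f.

2420 mg/L

140 L/s = 0.14 m³/s.
Mass balance: 284·1.3 = 0.14·Cₑ + 1.16·26.
Cₑ = (369.2 − 30.16) / 0.14 = 2422 mg/L.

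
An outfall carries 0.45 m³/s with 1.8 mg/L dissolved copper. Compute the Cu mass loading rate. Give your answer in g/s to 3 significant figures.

0.810 g/s

Mass flux = Q·C = 0.45 m³/s × 1.8 g/m³ = 0.81 g/s.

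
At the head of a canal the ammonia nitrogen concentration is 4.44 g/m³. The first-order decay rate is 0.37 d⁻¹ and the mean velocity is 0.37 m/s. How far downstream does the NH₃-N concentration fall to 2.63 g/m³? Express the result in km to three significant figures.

45.2 km

From C = C₀·e^(−kt), t = ln(C₀/C)/k = ln(4.44/2.63)/0.37 = 0.5237/0.37 = 1.415 d.
Distance = v·t = 0.37 m/s × 1.223e+05 s = 4.525e+04 m = 45.25 km.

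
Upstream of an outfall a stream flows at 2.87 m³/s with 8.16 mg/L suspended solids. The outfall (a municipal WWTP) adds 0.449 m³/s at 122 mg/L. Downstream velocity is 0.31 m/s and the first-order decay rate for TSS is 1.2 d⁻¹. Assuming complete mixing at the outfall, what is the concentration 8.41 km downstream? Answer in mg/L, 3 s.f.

16.2 mg/L

After complete mixing, C₀ = (0.449·122 + 2.87·8.16) / 3.319 = 23.56 mg/L.
Travel time t = 8410 m / 0.31 m/s = 2.713e+04 s = 0.314 d.
C = 23.56·exp(−1.2·0.314) = 23.56·0.6861 = 16.16 mg/L.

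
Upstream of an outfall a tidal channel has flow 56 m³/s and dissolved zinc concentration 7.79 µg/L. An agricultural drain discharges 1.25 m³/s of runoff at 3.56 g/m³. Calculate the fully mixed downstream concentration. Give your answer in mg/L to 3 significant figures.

0.0853 mg/L

7.79 µg/L = 0.00779 mg/L.
Conservation of mass across the mixing zone: C = (1.25·3.56 + 56·0.00779) / (1.25 + 56) = 4.886/57.25 = 0.08535 mg/L.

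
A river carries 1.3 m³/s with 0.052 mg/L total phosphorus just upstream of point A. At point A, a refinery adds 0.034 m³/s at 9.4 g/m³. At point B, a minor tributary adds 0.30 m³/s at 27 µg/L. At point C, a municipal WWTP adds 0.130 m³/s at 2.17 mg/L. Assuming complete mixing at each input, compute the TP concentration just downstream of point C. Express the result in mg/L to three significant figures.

0.384 mg/L

After input A: C = (1.3·0.052 + 0.034·9.4) / 1.334 = 0.2903 mg/L.
27 µg/L = 0.027 mg/L.
After input B: C = (1.334·0.2903 + 0.3·0.027) / 1.634 = 0.2419 mg/L.
After input C: C = (1.634·0.2419 + 0.13·2.17) / 1.764 = 0.384 mg/L.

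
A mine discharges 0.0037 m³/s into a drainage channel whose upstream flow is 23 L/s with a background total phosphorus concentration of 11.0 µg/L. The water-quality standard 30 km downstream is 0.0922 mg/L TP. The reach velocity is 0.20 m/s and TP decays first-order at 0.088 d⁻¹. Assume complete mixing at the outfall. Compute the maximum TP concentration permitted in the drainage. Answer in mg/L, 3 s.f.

0.707 mg/L

23 L/s = 0.023 m³/s.
11.0 µg/L = 0.011 mg/L.
Travel time to the compliance point: t = 3e+04/0.20 = 1.5e+05 s = 1.736 d; decay factor exp(−0.088·1.736) = 0.8583.
So the concentration just after mixing may be at most 0.0922/0.8583 = 0.1074 mg/L.
Mass balance: 0.1074·0.0267 = 0.0037·Cₑ + 0.023·0.011.
Cₑ = (0.002868 − 0.000253) / 0.0037 = 0.7068 mg/L.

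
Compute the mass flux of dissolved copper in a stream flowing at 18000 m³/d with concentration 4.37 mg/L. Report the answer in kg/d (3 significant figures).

78.7 kg/d

18000 m³/d = 0.2083 m³/s.
Mass flux = Q·C = 0.2083 m³/s × 4.37 g/m³ = 0.9104 g/s.
= 0.9104 g/s × 86.4 = 78.66 kg/d.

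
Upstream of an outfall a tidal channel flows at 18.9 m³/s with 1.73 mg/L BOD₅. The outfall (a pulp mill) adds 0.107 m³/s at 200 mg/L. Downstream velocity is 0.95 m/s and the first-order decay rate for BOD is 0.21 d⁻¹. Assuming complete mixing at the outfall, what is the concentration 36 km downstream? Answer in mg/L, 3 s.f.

After complete mixing, C₀ = (0.107·200 + 18.9·1.73) / 19.01 = 2.846 mg/L.
Travel time t = 3.6e+04 m / 0.95 m/s = 3.789e+04 s = 0.4386 d.
C = 2.846·exp(−0.21·0.4386) = 2.846·0.912 = 2.596 mg/L.

2.60 mg/L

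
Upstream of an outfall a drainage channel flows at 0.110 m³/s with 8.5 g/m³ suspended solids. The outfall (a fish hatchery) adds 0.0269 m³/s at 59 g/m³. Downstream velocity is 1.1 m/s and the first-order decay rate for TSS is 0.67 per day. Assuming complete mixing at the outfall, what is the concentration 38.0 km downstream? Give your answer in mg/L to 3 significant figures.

After complete mixing, C₀ = (0.0269·59 + 0.11·8.5) / 0.1369 = 18.42 mg/L.
Travel time t = 3.8e+04 m / 1.1 m/s = 3.455e+04 s = 0.3998 d.
C = 18.42·exp(−0.67·0.3998) = 18.42·0.765 = 14.09 mg/L.

14.1 mg/L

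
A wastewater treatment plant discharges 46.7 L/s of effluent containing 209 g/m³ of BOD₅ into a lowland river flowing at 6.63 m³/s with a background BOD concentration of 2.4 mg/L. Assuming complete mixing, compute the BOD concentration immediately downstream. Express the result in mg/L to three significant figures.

46.7 L/s = 0.0467 m³/s.
Flow-weighted mixing gives C = (0.0467·209 + 6.63·2.4) / (0.0467 + 6.63) = 25.67/6.677 = 3.845 mg/L.

3.85 mg/L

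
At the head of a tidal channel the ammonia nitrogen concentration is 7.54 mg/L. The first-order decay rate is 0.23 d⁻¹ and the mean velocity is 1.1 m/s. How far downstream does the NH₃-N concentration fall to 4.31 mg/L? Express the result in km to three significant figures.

231 km

From C = C₀·e^(−kt), t = ln(C₀/C)/k = ln(7.54/4.31)/0.23 = 0.5593/0.23 = 2.432 d.
Distance = v·t = 1.1 m/s × 2.101e+05 s = 2.311e+05 m = 231.1 km.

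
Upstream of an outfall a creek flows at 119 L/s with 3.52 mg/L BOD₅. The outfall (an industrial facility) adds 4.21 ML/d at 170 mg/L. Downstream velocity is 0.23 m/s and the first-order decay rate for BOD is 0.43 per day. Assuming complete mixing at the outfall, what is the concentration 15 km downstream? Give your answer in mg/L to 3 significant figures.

4.21 ML/d = 0.04873 m³/s.
119 L/s = 0.119 m³/s.
After complete mixing, C₀ = (0.04873·170 + 0.119·3.52) / 0.1677 = 51.88 mg/L.
Travel time t = 1.5e+04 m / 0.23 m/s = 6.522e+04 s = 0.7548 d.
C = 51.88·exp(−0.43·0.7548) = 51.88·0.7228 = 37.5 mg/L.

37.5 mg/L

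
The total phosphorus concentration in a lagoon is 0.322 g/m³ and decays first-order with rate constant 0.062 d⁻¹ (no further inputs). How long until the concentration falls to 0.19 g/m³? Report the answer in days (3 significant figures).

t = ln(C₀/C)/k = ln(0.322/0.19)/0.062 = 0.5275/0.062 = 8.509 d.

8.51 d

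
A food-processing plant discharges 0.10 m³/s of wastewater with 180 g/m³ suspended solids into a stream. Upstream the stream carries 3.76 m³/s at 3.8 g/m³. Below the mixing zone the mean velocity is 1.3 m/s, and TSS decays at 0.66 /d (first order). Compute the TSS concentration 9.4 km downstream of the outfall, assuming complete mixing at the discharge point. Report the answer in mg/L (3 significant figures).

7.92 mg/L

After complete mixing, C₀ = (0.1·180 + 3.76·3.8) / 3.86 = 8.365 mg/L.
Travel time t = 9400 m / 1.3 m/s = 7231 s = 0.08369 d.
C = 8.365·exp(−0.66·0.08369) = 8.365·0.9463 = 7.915 mg/L.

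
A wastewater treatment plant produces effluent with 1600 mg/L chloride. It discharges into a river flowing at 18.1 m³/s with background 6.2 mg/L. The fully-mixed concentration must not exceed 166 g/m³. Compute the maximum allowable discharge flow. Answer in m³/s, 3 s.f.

2.02 m³/s

Mass balance at complete mixing: C_std·(Q_w + Q_r) = Q_w·C_e + Q_r·C_b.
Rearranging, Q_w = Q_r·(C_std − C_b)/(C_e − C_std) = 18.1·(166 − 6.2) / (1600 − 166) = 2.017 m³/s.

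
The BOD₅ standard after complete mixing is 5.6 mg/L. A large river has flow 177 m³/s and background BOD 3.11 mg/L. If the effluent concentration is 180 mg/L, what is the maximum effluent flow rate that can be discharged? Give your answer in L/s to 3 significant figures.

2530 L/s

Mass balance at complete mixing: C_std·(Q_w + Q_r) = Q_w·C_e + Q_r·C_b.
Rearranging, Q_w = Q_r·(C_std − C_b)/(C_e − C_std) = 177·(5.6 − 3.11) / (180 − 5.6) = 2.527 m³/s.
= 2527 L/s.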